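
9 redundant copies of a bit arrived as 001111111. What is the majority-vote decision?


Ones: 7 out of 9
Threshold: 5

1 (7/9 voted 1)


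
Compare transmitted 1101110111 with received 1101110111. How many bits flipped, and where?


XOR: 0000000000

0 errors (received matches sent)


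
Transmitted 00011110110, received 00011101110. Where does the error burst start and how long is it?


XOR: 00000011000

Burst at position 6, length 2


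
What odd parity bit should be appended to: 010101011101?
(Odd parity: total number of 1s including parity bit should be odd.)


Number of 1s in data: 7
Parity bit: 0

0


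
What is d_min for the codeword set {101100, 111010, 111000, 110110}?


Comparing all pairs, minimum distance: 1
Can detect 0 errors, correct 0 errors

1


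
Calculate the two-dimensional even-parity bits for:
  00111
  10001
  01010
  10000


Row parities: 1001
Column parities: 01100

Row P: 1001, Col P: 01100, Corner: 0


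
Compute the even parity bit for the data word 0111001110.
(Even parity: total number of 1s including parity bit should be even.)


Number of 1s in data: 6
Parity bit: 0

0


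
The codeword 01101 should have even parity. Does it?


Number of 1s: 3

No, parity error (3 ones)


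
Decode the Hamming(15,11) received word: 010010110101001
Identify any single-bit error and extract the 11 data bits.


Syndrome = 1: error at position 1

Data: 01010101001 (corrected bit 1)


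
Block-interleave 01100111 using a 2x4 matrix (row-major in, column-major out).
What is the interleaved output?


Matrix:
  0110
  0111
Read columns: 00111101

00111101


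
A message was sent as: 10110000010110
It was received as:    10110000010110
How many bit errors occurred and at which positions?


XOR: 00000000000000

0 errors (received matches sent)


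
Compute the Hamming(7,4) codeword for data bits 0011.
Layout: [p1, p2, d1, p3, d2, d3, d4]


Parity bits: p1=1, p2=0, p3=0

1000011


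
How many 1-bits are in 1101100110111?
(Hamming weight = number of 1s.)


Counting 1s in 1101100110111

9


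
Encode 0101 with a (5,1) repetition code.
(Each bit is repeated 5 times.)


Each bit -> 5 copies

00000111110000011111


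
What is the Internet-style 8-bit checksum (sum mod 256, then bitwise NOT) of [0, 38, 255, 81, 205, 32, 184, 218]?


Sum = 1013 mod 256 = 245
Complement = 10

10


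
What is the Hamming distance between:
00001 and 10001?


XOR: 10000
Count of 1s: 1

1


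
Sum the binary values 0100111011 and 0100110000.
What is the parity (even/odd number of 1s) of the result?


0100111011 = 315
0100110000 = 304
Sum = 619 = 1001101011
1s count = 6

even parity (6 ones in 1001101011)


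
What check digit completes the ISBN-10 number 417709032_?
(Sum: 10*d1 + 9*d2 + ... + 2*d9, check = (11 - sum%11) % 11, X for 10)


Weighted sum: 212
212 mod 11 = 3

Check digit: 8


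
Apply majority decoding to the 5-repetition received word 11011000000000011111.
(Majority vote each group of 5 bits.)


Groups: 11011, 00000, 00000, 11111
Majority votes: 1001

1001


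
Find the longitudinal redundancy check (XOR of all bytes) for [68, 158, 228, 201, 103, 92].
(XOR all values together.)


XOR chain: 68 ^ 158 ^ 228 ^ 201 ^ 103 ^ 92 = 204

204


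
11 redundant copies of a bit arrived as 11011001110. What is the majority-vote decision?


Ones: 7 out of 11
Threshold: 6

1 (7/11 voted 1)


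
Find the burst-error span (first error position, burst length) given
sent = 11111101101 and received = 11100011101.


XOR: 00011110000

Burst at position 3, length 4


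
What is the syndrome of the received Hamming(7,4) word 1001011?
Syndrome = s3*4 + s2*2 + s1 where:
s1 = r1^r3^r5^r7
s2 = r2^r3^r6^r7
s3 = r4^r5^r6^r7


s1=0, s2=0, s3=1

Syndrome = 4 (error at position 4)


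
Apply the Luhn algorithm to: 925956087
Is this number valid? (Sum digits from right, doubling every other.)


Luhn sum = 49
49 mod 10 = 9

Invalid (Luhn sum mod 10 = 9)


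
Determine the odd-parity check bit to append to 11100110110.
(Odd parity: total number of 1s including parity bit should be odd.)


Number of 1s in data: 7
Parity bit: 0

0


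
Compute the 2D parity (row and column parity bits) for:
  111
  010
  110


Row parities: 110
Column parities: 011

Row P: 110, Col P: 011, Corner: 0


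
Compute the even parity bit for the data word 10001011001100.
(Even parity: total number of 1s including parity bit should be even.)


Number of 1s in data: 6
Parity bit: 0

0


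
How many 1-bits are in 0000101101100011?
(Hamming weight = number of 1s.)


Counting 1s in 0000101101100011

7


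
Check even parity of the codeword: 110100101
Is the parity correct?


Number of 1s: 5

No, parity error (5 ones)


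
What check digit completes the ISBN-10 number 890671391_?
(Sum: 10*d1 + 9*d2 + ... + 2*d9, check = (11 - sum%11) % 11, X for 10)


Weighted sum: 291
291 mod 11 = 5

Check digit: 6


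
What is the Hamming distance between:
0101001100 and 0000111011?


XOR: 0101110111
Count of 1s: 7

7


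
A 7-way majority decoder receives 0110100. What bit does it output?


Ones: 3 out of 7
Threshold: 4

0 (3/7 voted 1)


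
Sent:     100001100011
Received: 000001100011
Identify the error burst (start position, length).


XOR: 100000000000

Burst at position 0, length 1


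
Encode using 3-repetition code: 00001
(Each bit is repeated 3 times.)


Each bit -> 3 copies

000000000000111


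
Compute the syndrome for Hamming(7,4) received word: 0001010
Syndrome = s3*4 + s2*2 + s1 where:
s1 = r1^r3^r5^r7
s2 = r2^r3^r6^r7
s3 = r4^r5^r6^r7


s1=0, s2=1, s3=0

Syndrome = 2 (error at position 2)


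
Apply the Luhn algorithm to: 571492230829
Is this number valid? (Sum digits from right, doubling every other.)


Luhn sum = 53
53 mod 10 = 3

Invalid (Luhn sum mod 10 = 3)


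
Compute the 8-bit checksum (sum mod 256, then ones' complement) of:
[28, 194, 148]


Sum = 370 mod 256 = 114
Complement = 141

141


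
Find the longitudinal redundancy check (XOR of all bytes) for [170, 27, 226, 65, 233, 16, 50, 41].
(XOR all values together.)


XOR chain: 170 ^ 27 ^ 226 ^ 65 ^ 233 ^ 16 ^ 50 ^ 41 = 240

240


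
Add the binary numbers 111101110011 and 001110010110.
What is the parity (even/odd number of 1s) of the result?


111101110011 = 3955
001110010110 = 918
Sum = 4873 = 1001100001001
1s count = 5

odd parity (5 ones in 1001100001001)


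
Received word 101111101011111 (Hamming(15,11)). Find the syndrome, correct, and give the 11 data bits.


Syndrome = 0: no error detected

Data: 11111011111 (no errors)


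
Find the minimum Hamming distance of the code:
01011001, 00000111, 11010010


Comparing all pairs, minimum distance: 4
Can detect 3 errors, correct 1 errors

4


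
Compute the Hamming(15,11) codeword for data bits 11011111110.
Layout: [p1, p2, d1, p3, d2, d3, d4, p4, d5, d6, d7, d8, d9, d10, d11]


Parity bits: p1=0, p2=1, p3=1, p4=0

011110101111110


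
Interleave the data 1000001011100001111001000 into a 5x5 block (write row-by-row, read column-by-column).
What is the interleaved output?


Matrix:
  10000
  01011
  10000
  11110
  01000
Read columns: 1011001011000100101001000

1011001011000100101001000


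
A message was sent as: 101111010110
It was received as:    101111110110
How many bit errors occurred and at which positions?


XOR: 000000100000

1 error(s) at position(s): 6


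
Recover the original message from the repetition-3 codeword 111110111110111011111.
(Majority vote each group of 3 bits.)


Groups: 111, 110, 111, 110, 111, 011, 111
Majority votes: 1111111

1111111


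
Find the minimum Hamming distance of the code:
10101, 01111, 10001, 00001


Comparing all pairs, minimum distance: 1
Can detect 0 errors, correct 0 errors

1


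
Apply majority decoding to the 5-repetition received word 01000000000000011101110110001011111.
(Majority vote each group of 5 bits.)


Groups: 01000, 00000, 00000, 11101, 11011, 00010, 11111
Majority votes: 0001101

0001101


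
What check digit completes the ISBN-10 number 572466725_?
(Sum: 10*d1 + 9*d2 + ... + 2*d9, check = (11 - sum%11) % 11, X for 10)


Weighted sum: 267
267 mod 11 = 3

Check digit: 8


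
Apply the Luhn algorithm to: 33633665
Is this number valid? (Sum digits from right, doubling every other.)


Luhn sum = 35
35 mod 10 = 5

Invalid (Luhn sum mod 10 = 5)


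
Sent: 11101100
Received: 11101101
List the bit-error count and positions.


XOR: 00000001

1 error(s) at position(s): 7


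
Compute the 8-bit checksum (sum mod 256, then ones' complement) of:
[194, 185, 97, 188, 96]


Sum = 760 mod 256 = 248
Complement = 7

7


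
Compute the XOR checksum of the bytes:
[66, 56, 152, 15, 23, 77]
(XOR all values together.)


XOR chain: 66 ^ 56 ^ 152 ^ 15 ^ 23 ^ 77 = 183

183


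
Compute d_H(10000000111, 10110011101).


XOR: 00110011010
Count of 1s: 5

5


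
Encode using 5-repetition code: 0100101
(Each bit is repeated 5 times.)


Each bit -> 5 copies

00000111110000000000111110000011111


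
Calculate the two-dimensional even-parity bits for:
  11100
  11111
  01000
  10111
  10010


Row parities: 11100
Column parities: 01110

Row P: 11100, Col P: 01110, Corner: 1


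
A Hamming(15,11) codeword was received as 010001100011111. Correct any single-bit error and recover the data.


Syndrome = 8: error at position 8

Data: 00110011111 (corrected bit 8)


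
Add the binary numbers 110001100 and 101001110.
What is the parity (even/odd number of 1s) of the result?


110001100 = 396
101001110 = 334
Sum = 730 = 1011011010
1s count = 6

even parity (6 ones in 1011011010)


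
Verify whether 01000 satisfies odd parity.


Number of 1s: 1

Yes, parity is correct (1 ones)


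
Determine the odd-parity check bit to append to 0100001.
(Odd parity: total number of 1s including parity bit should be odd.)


Number of 1s in data: 2
Parity bit: 1

1


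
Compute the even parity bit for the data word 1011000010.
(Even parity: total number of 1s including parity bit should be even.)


Number of 1s in data: 4
Parity bit: 0

0


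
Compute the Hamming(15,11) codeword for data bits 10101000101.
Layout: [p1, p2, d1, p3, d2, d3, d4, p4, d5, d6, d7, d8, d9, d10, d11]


Parity bits: p1=0, p2=1, p3=1, p4=1

011101011000101


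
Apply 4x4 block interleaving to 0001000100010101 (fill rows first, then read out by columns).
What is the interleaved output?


Matrix:
  0001
  0001
  0001
  0101
Read columns: 0000000100001111

0000000100001111


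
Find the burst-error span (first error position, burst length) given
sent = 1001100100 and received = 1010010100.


XOR: 0011110000

Burst at position 2, length 4


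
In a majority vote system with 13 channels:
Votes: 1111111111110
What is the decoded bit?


Ones: 12 out of 13
Threshold: 7

1 (12/13 voted 1)


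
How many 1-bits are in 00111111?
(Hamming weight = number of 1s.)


Counting 1s in 00111111

6


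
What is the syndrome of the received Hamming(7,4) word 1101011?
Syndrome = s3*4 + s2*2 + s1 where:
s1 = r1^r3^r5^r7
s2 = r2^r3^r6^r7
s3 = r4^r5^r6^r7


s1=0, s2=1, s3=1

Syndrome = 6 (error at position 6)


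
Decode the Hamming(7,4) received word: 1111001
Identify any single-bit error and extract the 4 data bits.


Syndrome = 3: error at position 3

Data: 0001 (corrected bit 3)


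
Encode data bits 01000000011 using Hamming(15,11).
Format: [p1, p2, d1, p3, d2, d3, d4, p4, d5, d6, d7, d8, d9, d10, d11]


Parity bits: p1=0, p2=0, p3=1, p4=0

000110000000011


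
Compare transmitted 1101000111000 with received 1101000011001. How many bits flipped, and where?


XOR: 0000000100001

2 error(s) at position(s): 7, 12


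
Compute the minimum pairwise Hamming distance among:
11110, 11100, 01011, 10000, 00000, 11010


Comparing all pairs, minimum distance: 1
Can detect 0 errors, correct 0 errors

1


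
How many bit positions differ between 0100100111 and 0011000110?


XOR: 0111100001
Count of 1s: 5

5


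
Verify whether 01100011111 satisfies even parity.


Number of 1s: 7

No, parity error (7 ones)


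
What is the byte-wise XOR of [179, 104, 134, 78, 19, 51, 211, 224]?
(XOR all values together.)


XOR chain: 179 ^ 104 ^ 134 ^ 78 ^ 19 ^ 51 ^ 211 ^ 224 = 0

0


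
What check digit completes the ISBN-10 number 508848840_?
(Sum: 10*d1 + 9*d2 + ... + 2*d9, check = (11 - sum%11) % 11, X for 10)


Weighted sum: 278
278 mod 11 = 3

Check digit: 8


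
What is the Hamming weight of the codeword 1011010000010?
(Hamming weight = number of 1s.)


Counting 1s in 1011010000010

5


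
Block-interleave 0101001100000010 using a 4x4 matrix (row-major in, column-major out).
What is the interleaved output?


Matrix:
  0101
  0011
  0000
  0010
Read columns: 0000100001011100

0000100001011100


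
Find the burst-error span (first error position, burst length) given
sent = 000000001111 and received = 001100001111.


XOR: 001100000000

Burst at position 2, length 2


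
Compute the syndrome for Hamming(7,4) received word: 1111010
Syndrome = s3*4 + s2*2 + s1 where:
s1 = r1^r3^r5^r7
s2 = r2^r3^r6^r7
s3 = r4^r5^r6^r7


s1=0, s2=1, s3=0

Syndrome = 2 (error at position 2)


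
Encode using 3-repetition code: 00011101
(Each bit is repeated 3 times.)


Each bit -> 3 copies

000000000111111111000111


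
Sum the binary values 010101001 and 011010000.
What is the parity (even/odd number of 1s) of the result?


010101001 = 169
011010000 = 208
Sum = 377 = 101111001
1s count = 6

even parity (6 ones in 101111001)


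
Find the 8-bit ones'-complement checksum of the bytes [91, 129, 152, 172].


Sum = 544 mod 256 = 32
Complement = 223

223


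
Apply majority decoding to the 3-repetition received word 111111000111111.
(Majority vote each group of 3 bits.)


Groups: 111, 111, 000, 111, 111
Majority votes: 11011

11011


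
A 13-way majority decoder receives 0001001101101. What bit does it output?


Ones: 6 out of 13
Threshold: 7

0 (6/13 voted 1)


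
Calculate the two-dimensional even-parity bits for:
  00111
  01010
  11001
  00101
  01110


Row parities: 10101
Column parities: 11111

Row P: 10101, Col P: 11111, Corner: 1


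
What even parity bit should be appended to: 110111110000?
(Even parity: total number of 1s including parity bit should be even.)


Number of 1s in data: 7
Parity bit: 1

1


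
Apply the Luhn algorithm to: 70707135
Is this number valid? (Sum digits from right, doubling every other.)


Luhn sum = 27
27 mod 10 = 7

Invalid (Luhn sum mod 10 = 7)


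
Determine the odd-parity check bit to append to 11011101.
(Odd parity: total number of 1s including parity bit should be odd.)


Number of 1s in data: 6
Parity bit: 1

1


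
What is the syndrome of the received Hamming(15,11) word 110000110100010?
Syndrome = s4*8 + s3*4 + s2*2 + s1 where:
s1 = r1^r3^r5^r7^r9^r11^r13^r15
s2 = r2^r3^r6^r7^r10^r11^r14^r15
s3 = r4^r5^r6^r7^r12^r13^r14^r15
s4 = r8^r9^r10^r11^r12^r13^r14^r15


s1=0, s2=0, s3=0, s4=1

Syndrome = 8 (error at position 8)


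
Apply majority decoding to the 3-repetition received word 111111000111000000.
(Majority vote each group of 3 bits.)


Groups: 111, 111, 000, 111, 000, 000
Majority votes: 110100

110100


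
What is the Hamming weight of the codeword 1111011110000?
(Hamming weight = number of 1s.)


Counting 1s in 1111011110000

8


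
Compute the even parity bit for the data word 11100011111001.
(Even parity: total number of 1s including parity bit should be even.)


Number of 1s in data: 9
Parity bit: 1

1


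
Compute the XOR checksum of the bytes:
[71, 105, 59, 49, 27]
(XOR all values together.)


XOR chain: 71 ^ 105 ^ 59 ^ 49 ^ 27 = 63

63


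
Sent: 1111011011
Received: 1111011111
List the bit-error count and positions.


XOR: 0000000100

1 error(s) at position(s): 7


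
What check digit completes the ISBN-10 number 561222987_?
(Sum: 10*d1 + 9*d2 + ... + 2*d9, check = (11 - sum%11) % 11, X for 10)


Weighted sum: 222
222 mod 11 = 2

Check digit: 9


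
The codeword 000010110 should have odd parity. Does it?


Number of 1s: 3

Yes, parity is correct (3 ones)


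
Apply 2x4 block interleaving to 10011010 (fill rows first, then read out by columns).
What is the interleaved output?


Matrix:
  1001
  1010
Read columns: 11000110

11000110


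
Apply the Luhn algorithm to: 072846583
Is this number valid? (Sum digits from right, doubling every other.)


Luhn sum = 36
36 mod 10 = 6

Invalid (Luhn sum mod 10 = 6)


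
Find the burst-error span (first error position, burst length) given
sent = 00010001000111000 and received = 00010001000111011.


XOR: 00000000000000011

Burst at position 15, length 2


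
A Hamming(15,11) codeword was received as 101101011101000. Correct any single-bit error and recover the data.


Syndrome = 7: error at position 7

Data: 10111101000 (corrected bit 7)


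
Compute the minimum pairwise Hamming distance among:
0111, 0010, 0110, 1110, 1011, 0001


Comparing all pairs, minimum distance: 1
Can detect 0 errors, correct 0 errors

1


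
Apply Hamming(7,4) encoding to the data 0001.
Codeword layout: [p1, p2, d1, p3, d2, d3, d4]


Parity bits: p1=1, p2=1, p3=1

1101001


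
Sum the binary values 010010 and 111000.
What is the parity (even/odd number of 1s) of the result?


010010 = 18
111000 = 56
Sum = 74 = 1001010
1s count = 3

odd parity (3 ones in 1001010)


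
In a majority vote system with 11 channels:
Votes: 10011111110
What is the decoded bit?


Ones: 8 out of 11
Threshold: 6

1 (8/11 voted 1)


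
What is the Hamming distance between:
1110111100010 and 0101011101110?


XOR: 1011100001100
Count of 1s: 6

6


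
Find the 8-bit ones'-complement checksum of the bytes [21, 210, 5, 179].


Sum = 415 mod 256 = 159
Complement = 96

96


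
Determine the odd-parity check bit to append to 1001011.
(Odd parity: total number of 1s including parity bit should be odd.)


Number of 1s in data: 4
Parity bit: 1

1


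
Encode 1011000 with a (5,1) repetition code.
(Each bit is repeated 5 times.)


Each bit -> 5 copies

11111000001111111111000000000000000


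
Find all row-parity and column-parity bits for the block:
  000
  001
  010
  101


Row parities: 0110
Column parities: 110

Row P: 0110, Col P: 110, Corner: 0


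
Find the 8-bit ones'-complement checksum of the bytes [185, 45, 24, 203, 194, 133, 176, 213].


Sum = 1173 mod 256 = 149
Complement = 106

106


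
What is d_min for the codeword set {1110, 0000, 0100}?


Comparing all pairs, minimum distance: 1
Can detect 0 errors, correct 0 errors

1


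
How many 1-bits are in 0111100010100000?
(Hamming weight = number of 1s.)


Counting 1s in 0111100010100000

6


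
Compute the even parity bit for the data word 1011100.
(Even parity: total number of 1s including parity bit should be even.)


Number of 1s in data: 4
Parity bit: 0

0


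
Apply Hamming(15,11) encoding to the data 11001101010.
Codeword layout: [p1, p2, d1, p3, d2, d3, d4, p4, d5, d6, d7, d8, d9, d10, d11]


Parity bits: p1=1, p2=1, p3=1, p4=0

111110001101010


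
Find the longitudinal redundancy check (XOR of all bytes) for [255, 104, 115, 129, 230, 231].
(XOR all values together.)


XOR chain: 255 ^ 104 ^ 115 ^ 129 ^ 230 ^ 231 = 100

100


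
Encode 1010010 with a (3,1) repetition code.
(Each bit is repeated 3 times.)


Each bit -> 3 copies

111000111000000111000


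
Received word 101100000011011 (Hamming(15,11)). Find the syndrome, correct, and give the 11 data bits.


Syndrome = 0: no error detected

Data: 10000011011 (no errors)


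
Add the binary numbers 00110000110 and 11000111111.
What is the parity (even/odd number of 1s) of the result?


00110000110 = 390
11000111111 = 1599
Sum = 1989 = 11111000101
1s count = 7

odd parity (7 ones in 11111000101)


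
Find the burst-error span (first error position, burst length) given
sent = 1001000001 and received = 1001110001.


XOR: 0000110000

Burst at position 4, length 2


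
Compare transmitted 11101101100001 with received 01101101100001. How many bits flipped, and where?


XOR: 10000000000000

1 error(s) at position(s): 0


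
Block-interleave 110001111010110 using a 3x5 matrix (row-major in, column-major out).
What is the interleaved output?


Matrix:
  11000
  11110
  10110
Read columns: 111110011011000

111110011011000


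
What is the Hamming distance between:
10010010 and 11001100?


XOR: 01011110
Count of 1s: 5

5


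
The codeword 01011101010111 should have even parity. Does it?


Number of 1s: 9

No, parity error (9 ones)


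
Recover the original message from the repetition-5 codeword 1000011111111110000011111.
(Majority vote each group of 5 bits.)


Groups: 10000, 11111, 11111, 00000, 11111
Majority votes: 01101

01101


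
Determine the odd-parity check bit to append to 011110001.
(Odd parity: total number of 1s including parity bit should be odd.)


Number of 1s in data: 5
Parity bit: 0

0


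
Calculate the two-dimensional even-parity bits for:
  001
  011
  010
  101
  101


Row parities: 10100
Column parities: 000

Row P: 10100, Col P: 000, Corner: 0


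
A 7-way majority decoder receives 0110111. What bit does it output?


Ones: 5 out of 7
Threshold: 4

1 (5/7 voted 1)


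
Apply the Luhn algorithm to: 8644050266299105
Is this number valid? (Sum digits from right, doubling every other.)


Luhn sum = 69
69 mod 10 = 9

Invalid (Luhn sum mod 10 = 9)


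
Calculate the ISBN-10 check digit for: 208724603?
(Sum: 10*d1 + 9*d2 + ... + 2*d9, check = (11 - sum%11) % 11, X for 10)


Weighted sum: 195
195 mod 11 = 8

Check digit: 3


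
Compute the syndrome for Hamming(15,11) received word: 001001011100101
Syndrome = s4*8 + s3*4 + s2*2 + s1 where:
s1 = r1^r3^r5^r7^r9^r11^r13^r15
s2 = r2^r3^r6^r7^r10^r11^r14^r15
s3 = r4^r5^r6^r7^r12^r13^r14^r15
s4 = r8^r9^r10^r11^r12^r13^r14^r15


s1=0, s2=0, s3=1, s4=1

Syndrome = 12 (error at position 12)


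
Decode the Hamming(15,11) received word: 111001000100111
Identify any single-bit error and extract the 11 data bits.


Syndrome = 0: no error detected

Data: 10100100111 (no errors)


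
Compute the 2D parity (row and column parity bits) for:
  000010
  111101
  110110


Row parities: 110
Column parities: 001001

Row P: 110, Col P: 001001, Corner: 0


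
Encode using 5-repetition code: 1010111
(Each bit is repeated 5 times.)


Each bit -> 5 copies

11111000001111100000111111111111111


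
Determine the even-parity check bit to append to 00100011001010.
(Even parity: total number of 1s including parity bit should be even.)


Number of 1s in data: 5
Parity bit: 1

1


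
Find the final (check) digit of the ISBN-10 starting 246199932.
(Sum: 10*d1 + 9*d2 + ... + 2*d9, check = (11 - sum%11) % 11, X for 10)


Weighted sum: 259
259 mod 11 = 6

Check digit: 5


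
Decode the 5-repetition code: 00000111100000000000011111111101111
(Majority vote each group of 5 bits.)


Groups: 00000, 11110, 00000, 00000, 01111, 11111, 01111
Majority votes: 0100111

0100111


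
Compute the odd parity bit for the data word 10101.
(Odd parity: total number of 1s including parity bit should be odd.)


Number of 1s in data: 3
Parity bit: 0

0


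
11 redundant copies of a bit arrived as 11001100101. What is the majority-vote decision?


Ones: 6 out of 11
Threshold: 6

1 (6/11 voted 1)


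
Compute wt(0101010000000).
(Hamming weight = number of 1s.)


Counting 1s in 0101010000000

3


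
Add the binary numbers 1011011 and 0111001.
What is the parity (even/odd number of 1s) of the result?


1011011 = 91
0111001 = 57
Sum = 148 = 10010100
1s count = 3

odd parity (3 ones in 10010100)


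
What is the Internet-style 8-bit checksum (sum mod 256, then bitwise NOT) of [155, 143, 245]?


Sum = 543 mod 256 = 31
Complement = 224

224


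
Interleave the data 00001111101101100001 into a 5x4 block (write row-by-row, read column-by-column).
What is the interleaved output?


Matrix:
  0000
  1111
  1011
  0110
  0001
Read columns: 01100010100111001101

01100010100111001101


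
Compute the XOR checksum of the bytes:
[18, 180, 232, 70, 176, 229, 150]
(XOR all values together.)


XOR chain: 18 ^ 180 ^ 232 ^ 70 ^ 176 ^ 229 ^ 150 = 203

203


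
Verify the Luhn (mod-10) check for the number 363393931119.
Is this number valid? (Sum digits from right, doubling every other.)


Luhn sum = 59
59 mod 10 = 9

Invalid (Luhn sum mod 10 = 9)


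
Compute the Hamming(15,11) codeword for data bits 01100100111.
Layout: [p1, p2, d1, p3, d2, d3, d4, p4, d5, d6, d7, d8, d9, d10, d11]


Parity bits: p1=1, p2=0, p3=1, p4=0

100111000100111


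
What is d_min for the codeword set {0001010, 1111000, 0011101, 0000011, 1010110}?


Comparing all pairs, minimum distance: 2
Can detect 1 errors, correct 0 errors

2


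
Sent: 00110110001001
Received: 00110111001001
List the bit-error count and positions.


XOR: 00000001000000

1 error(s) at position(s): 7


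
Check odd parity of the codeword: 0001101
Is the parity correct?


Number of 1s: 3

Yes, parity is correct (3 ones)


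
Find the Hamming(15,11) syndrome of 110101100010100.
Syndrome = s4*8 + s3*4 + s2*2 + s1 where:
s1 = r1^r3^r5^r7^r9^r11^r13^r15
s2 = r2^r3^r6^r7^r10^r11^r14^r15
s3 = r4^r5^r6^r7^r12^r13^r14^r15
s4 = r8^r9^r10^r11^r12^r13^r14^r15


s1=0, s2=0, s3=0, s4=0

Syndrome = 0 (no error)


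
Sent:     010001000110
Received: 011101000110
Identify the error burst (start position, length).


XOR: 001100000000

Burst at position 2, length 2


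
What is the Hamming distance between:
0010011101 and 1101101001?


XOR: 1111110100
Count of 1s: 7

7


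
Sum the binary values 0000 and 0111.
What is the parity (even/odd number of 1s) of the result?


0000 = 0
0111 = 7
Sum = 7 = 111
1s count = 3

odd parity (3 ones in 111)


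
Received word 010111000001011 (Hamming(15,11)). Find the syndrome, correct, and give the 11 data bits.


Syndrome = 8: error at position 8

Data: 01100001011 (corrected bit 8)


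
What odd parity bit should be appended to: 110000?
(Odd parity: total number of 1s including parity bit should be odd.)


Number of 1s in data: 2
Parity bit: 1

1


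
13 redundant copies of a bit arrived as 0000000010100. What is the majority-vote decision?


Ones: 2 out of 13
Threshold: 7

0 (2/13 voted 1)


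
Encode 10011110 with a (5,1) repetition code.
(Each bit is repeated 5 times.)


Each bit -> 5 copies

1111100000000001111111111111111111100000


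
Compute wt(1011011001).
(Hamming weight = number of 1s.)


Counting 1s in 1011011001

6


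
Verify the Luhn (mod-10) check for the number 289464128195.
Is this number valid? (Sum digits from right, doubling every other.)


Luhn sum = 58
58 mod 10 = 8

Invalid (Luhn sum mod 10 = 8)


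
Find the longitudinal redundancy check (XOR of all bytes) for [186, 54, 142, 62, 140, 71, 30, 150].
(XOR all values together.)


XOR chain: 186 ^ 54 ^ 142 ^ 62 ^ 140 ^ 71 ^ 30 ^ 150 = 127

127


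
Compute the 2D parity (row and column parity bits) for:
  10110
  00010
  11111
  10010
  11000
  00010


Row parities: 111001
Column parities: 00011

Row P: 111001, Col P: 00011, Corner: 0


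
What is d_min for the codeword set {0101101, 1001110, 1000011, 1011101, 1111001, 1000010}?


Comparing all pairs, minimum distance: 1
Can detect 0 errors, correct 0 errors

1


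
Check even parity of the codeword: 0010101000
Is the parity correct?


Number of 1s: 3

No, parity error (3 ones)


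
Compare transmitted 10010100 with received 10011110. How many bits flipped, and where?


XOR: 00001010

2 error(s) at position(s): 4, 6


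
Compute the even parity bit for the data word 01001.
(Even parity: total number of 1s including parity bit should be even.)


Number of 1s in data: 2
Parity bit: 0

0


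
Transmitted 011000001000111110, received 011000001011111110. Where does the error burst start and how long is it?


XOR: 000000000011000000

Burst at position 10, length 2


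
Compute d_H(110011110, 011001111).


XOR: 101010001
Count of 1s: 4

4


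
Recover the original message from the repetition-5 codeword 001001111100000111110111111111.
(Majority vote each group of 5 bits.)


Groups: 00100, 11111, 00000, 11111, 01111, 11111
Majority votes: 010111

010111


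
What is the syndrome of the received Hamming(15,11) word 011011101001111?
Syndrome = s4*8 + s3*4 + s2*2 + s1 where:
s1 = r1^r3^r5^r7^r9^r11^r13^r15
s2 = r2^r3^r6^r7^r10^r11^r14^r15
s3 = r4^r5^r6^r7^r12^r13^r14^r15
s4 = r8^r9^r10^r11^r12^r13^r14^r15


s1=0, s2=0, s3=1, s4=1

Syndrome = 12 (error at position 12)


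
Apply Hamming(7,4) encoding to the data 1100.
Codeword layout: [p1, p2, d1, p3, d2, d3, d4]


Parity bits: p1=0, p2=1, p3=1

0111100


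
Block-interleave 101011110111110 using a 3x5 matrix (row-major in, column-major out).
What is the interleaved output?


Matrix:
  10101
  11101
  11110
Read columns: 111011111001110

111011111001110


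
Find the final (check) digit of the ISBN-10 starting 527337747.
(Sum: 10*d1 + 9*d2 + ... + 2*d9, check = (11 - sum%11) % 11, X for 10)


Weighted sum: 252
252 mod 11 = 10

Check digit: 1


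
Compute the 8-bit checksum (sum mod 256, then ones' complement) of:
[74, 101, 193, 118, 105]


Sum = 591 mod 256 = 79
Complement = 176

176


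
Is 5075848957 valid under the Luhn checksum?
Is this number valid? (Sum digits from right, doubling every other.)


Luhn sum = 46
46 mod 10 = 6

Invalid (Luhn sum mod 10 = 6)


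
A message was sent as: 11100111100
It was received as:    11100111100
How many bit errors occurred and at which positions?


XOR: 00000000000

0 errors (received matches sent)


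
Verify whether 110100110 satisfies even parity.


Number of 1s: 5

No, parity error (5 ones)


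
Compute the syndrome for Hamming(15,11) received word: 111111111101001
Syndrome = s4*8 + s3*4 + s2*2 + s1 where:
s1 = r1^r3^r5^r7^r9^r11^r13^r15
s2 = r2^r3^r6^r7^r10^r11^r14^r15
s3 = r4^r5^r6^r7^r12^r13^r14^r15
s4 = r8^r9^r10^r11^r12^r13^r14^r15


s1=0, s2=0, s3=0, s4=1

Syndrome = 8 (error at position 8)


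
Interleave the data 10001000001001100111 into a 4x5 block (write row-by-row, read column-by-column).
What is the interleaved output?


Matrix:
  10001
  00000
  10011
  00111
Read columns: 10100000000100111011

10100000000100111011


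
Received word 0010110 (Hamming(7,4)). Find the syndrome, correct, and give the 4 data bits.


Syndrome = 0: no error detected

Data: 1110 (no errors)


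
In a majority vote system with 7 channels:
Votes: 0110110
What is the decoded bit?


Ones: 4 out of 7
Threshold: 4

1 (4/7 voted 1)


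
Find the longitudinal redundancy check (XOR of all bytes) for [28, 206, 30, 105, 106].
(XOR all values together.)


XOR chain: 28 ^ 206 ^ 30 ^ 105 ^ 106 = 207

207


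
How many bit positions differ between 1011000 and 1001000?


XOR: 0010000
Count of 1s: 1

1


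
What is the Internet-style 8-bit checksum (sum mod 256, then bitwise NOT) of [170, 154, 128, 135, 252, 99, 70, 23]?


Sum = 1031 mod 256 = 7
Complement = 248

248


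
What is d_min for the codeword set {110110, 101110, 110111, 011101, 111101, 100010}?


Comparing all pairs, minimum distance: 1
Can detect 0 errors, correct 0 errors

1


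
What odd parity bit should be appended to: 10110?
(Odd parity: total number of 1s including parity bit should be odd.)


Number of 1s in data: 3
Parity bit: 0

0


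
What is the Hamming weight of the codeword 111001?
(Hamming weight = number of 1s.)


Counting 1s in 111001

4


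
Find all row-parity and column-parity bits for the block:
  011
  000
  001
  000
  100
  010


Row parities: 001011
Column parities: 100

Row P: 001011, Col P: 100, Corner: 1


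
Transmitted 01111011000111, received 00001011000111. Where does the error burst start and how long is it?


XOR: 01110000000000

Burst at position 1, length 3


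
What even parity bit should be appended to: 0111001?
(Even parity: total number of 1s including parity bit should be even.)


Number of 1s in data: 4
Parity bit: 0

0


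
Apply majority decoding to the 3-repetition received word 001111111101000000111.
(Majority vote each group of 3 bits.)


Groups: 001, 111, 111, 101, 000, 000, 111
Majority votes: 0111001

0111001


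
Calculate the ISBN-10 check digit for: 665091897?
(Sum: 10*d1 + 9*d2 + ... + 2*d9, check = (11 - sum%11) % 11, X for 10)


Weighted sum: 286
286 mod 11 = 0

Check digit: 0


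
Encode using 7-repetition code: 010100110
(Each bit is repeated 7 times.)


Each bit -> 7 copies

000000011111110000000111111100000000000000111111111111110000000


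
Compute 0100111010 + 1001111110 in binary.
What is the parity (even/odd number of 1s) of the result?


0100111010 = 314
1001111110 = 638
Sum = 952 = 1110111000
1s count = 6

even parity (6 ones in 1110111000)


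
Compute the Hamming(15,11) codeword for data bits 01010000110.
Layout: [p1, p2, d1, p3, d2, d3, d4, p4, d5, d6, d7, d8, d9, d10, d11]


Parity bits: p1=1, p2=0, p3=0, p4=0

100010100000110


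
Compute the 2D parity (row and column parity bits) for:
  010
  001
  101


Row parities: 110
Column parities: 110

Row P: 110, Col P: 110, Corner: 0


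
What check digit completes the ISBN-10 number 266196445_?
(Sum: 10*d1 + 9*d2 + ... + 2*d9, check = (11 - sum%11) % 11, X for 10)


Weighted sum: 251
251 mod 11 = 9

Check digit: 2


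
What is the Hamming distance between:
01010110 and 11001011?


XOR: 10011101
Count of 1s: 5

5


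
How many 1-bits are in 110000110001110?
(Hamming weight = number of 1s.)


Counting 1s in 110000110001110

7


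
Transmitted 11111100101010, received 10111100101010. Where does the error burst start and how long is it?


XOR: 01000000000000

Burst at position 1, length 1


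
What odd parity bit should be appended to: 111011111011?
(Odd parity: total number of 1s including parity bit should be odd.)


Number of 1s in data: 10
Parity bit: 1

1


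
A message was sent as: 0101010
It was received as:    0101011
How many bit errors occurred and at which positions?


XOR: 0000001

1 error(s) at position(s): 6


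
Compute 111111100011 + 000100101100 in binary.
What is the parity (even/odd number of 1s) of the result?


111111100011 = 4067
000100101100 = 300
Sum = 4367 = 1000100001111
1s count = 6

even parity (6 ones in 1000100001111)


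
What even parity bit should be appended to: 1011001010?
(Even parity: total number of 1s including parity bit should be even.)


Number of 1s in data: 5
Parity bit: 1

1


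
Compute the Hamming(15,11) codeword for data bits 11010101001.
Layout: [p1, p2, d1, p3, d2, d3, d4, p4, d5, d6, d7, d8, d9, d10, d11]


Parity bits: p1=0, p2=0, p3=0, p4=1

001010110101001


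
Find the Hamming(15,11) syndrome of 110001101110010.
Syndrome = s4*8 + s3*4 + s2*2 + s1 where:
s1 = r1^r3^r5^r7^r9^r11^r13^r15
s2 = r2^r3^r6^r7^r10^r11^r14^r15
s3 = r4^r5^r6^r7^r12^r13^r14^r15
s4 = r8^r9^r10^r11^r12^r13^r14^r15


s1=0, s2=0, s3=1, s4=0

Syndrome = 4 (error at position 4)


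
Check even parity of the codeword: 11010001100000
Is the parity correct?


Number of 1s: 5

No, parity error (5 ones)


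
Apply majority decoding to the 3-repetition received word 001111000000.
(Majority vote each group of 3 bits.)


Groups: 001, 111, 000, 000
Majority votes: 0100

0100


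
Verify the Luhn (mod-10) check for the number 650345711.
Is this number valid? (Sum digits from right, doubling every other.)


Luhn sum = 28
28 mod 10 = 8

Invalid (Luhn sum mod 10 = 8)


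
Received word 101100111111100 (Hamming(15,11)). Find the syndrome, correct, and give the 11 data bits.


Syndrome = 0: no error detected

Data: 10011111100 (no errors)


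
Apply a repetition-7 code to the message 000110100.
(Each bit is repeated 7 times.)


Each bit -> 7 copies

000000000000000000000111111111111110000000111111100000000000000


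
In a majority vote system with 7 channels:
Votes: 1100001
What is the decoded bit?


Ones: 3 out of 7
Threshold: 4

0 (3/7 voted 1)


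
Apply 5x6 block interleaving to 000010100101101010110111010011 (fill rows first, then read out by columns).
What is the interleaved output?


Matrix:
  000010
  100101
  101010
  110111
  010011
Read columns: 011100001100100010101011101011

011100001100100010101011101011


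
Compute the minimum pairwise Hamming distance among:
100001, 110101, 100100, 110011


Comparing all pairs, minimum distance: 2
Can detect 1 errors, correct 0 errors

2


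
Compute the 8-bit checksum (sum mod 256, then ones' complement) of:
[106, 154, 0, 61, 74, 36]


Sum = 431 mod 256 = 175
Complement = 80

80


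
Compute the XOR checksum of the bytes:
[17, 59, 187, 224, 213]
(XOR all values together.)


XOR chain: 17 ^ 59 ^ 187 ^ 224 ^ 213 = 164

164


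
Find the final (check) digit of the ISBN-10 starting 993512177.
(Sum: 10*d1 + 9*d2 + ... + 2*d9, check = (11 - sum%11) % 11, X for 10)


Weighted sum: 285
285 mod 11 = 10

Check digit: 1


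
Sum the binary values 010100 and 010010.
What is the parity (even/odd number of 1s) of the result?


010100 = 20
010010 = 18
Sum = 38 = 100110
1s count = 3

odd parity (3 ones in 100110)


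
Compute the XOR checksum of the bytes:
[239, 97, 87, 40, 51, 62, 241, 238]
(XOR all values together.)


XOR chain: 239 ^ 97 ^ 87 ^ 40 ^ 51 ^ 62 ^ 241 ^ 238 = 227

227


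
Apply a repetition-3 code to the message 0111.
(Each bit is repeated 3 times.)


Each bit -> 3 copies

000111111111


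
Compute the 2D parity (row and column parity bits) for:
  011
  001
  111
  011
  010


Row parities: 01101
Column parities: 100

Row P: 01101, Col P: 100, Corner: 1


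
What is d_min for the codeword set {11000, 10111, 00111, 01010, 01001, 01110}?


Comparing all pairs, minimum distance: 1
Can detect 0 errors, correct 0 errors

1


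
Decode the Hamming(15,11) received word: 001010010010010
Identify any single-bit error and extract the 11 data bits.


Syndrome = 11: error at position 11

Data: 11000000010 (corrected bit 11)


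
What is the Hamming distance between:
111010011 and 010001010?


XOR: 101011001
Count of 1s: 5

5


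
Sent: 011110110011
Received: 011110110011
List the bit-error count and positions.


XOR: 000000000000

0 errors (received matches sent)


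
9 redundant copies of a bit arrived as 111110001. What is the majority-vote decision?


Ones: 6 out of 9
Threshold: 5

1 (6/9 voted 1)


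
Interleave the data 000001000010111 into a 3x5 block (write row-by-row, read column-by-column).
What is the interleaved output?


Matrix:
  00000
  10000
  10111
Read columns: 011000001001001

011000001001001


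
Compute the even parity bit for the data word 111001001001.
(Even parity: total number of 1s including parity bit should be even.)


Number of 1s in data: 6
Parity bit: 0

0


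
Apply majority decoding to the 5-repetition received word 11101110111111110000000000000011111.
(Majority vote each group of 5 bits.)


Groups: 11101, 11011, 11111, 10000, 00000, 00000, 11111
Majority votes: 1110001

1110001
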